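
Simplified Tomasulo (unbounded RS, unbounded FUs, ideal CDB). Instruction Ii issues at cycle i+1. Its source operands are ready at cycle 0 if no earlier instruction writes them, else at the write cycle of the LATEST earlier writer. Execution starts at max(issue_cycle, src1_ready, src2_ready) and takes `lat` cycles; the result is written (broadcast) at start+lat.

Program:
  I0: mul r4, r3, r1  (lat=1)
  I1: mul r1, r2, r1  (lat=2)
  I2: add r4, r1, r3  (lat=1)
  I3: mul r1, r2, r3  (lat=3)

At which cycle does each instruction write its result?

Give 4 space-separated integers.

I0 mul r4: issue@1 deps=(None,None) exec_start@1 write@2
I1 mul r1: issue@2 deps=(None,None) exec_start@2 write@4
I2 add r4: issue@3 deps=(1,None) exec_start@4 write@5
I3 mul r1: issue@4 deps=(None,None) exec_start@4 write@7

Answer: 2 4 5 7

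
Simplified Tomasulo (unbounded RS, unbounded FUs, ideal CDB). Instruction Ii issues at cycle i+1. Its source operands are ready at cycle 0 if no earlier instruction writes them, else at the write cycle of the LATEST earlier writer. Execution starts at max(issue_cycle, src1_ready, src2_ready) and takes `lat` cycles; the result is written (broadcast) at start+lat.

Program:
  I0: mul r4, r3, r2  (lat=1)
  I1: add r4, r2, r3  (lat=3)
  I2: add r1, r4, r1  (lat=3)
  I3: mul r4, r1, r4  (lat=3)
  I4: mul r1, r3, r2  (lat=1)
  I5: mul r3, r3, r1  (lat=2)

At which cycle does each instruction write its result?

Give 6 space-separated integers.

Answer: 2 5 8 11 6 8

Derivation:
I0 mul r4: issue@1 deps=(None,None) exec_start@1 write@2
I1 add r4: issue@2 deps=(None,None) exec_start@2 write@5
I2 add r1: issue@3 deps=(1,None) exec_start@5 write@8
I3 mul r4: issue@4 deps=(2,1) exec_start@8 write@11
I4 mul r1: issue@5 deps=(None,None) exec_start@5 write@6
I5 mul r3: issue@6 deps=(None,4) exec_start@6 write@8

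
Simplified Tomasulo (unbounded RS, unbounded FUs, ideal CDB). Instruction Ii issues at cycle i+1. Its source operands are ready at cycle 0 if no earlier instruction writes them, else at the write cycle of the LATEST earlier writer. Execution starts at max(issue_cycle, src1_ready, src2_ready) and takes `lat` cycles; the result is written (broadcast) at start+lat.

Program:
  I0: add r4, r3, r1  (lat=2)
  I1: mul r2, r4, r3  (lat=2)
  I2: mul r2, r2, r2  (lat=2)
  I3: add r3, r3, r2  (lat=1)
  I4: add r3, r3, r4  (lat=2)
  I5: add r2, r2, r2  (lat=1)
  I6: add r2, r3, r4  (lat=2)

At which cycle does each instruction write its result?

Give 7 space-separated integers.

I0 add r4: issue@1 deps=(None,None) exec_start@1 write@3
I1 mul r2: issue@2 deps=(0,None) exec_start@3 write@5
I2 mul r2: issue@3 deps=(1,1) exec_start@5 write@7
I3 add r3: issue@4 deps=(None,2) exec_start@7 write@8
I4 add r3: issue@5 deps=(3,0) exec_start@8 write@10
I5 add r2: issue@6 deps=(2,2) exec_start@7 write@8
I6 add r2: issue@7 deps=(4,0) exec_start@10 write@12

Answer: 3 5 7 8 10 8 12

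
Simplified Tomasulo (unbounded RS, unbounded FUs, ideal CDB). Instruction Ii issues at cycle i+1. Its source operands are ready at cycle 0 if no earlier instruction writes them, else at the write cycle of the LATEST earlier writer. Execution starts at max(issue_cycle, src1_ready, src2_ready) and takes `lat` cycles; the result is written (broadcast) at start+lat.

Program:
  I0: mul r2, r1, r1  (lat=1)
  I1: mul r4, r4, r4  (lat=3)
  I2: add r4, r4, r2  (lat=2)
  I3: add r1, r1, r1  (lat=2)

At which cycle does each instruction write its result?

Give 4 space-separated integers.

Answer: 2 5 7 6

Derivation:
I0 mul r2: issue@1 deps=(None,None) exec_start@1 write@2
I1 mul r4: issue@2 deps=(None,None) exec_start@2 write@5
I2 add r4: issue@3 deps=(1,0) exec_start@5 write@7
I3 add r1: issue@4 deps=(None,None) exec_start@4 write@6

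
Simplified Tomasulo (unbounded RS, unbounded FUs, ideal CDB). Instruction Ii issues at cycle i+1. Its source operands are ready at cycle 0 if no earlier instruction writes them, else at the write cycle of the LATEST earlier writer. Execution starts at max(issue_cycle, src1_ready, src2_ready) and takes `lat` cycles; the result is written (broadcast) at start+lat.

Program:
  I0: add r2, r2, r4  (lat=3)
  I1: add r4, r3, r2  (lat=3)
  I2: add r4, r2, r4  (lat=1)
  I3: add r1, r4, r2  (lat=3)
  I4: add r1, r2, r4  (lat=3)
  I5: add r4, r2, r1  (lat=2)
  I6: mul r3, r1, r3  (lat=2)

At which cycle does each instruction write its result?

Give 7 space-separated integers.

Answer: 4 7 8 11 11 13 13

Derivation:
I0 add r2: issue@1 deps=(None,None) exec_start@1 write@4
I1 add r4: issue@2 deps=(None,0) exec_start@4 write@7
I2 add r4: issue@3 deps=(0,1) exec_start@7 write@8
I3 add r1: issue@4 deps=(2,0) exec_start@8 write@11
I4 add r1: issue@5 deps=(0,2) exec_start@8 write@11
I5 add r4: issue@6 deps=(0,4) exec_start@11 write@13
I6 mul r3: issue@7 deps=(4,None) exec_start@11 write@13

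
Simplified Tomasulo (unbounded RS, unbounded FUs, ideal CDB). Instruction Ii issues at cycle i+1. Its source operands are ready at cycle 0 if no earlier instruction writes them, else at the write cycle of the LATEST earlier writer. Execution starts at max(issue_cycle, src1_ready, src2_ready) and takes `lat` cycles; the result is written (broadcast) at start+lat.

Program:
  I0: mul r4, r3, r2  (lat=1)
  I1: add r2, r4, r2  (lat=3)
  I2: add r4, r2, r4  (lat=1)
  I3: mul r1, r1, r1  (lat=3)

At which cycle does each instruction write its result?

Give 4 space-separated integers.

Answer: 2 5 6 7

Derivation:
I0 mul r4: issue@1 deps=(None,None) exec_start@1 write@2
I1 add r2: issue@2 deps=(0,None) exec_start@2 write@5
I2 add r4: issue@3 deps=(1,0) exec_start@5 write@6
I3 mul r1: issue@4 deps=(None,None) exec_start@4 write@7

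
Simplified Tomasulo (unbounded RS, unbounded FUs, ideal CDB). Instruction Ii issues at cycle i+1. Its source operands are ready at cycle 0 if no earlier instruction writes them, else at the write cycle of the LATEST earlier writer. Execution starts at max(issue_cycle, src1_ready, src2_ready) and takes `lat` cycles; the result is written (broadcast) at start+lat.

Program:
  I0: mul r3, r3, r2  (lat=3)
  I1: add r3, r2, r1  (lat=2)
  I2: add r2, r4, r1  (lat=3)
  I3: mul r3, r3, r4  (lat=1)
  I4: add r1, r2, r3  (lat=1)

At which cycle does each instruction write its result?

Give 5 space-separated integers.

I0 mul r3: issue@1 deps=(None,None) exec_start@1 write@4
I1 add r3: issue@2 deps=(None,None) exec_start@2 write@4
I2 add r2: issue@3 deps=(None,None) exec_start@3 write@6
I3 mul r3: issue@4 deps=(1,None) exec_start@4 write@5
I4 add r1: issue@5 deps=(2,3) exec_start@6 write@7

Answer: 4 4 6 5 7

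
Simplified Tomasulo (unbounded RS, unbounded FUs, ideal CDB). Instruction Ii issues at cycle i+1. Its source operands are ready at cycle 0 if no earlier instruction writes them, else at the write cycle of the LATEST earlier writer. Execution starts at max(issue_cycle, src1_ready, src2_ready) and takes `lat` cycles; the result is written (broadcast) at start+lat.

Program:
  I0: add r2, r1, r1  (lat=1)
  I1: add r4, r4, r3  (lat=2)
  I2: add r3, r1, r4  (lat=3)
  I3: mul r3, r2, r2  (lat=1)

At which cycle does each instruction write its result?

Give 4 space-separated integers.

Answer: 2 4 7 5

Derivation:
I0 add r2: issue@1 deps=(None,None) exec_start@1 write@2
I1 add r4: issue@2 deps=(None,None) exec_start@2 write@4
I2 add r3: issue@3 deps=(None,1) exec_start@4 write@7
I3 mul r3: issue@4 deps=(0,0) exec_start@4 write@5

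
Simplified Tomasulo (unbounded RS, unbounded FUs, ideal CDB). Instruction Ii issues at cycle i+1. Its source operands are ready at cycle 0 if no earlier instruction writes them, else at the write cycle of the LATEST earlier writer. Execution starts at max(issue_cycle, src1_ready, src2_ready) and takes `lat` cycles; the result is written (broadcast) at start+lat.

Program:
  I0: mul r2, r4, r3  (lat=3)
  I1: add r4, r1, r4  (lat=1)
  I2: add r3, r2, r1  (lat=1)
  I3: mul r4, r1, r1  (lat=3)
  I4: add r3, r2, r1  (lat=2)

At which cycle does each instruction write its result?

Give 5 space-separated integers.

Answer: 4 3 5 7 7

Derivation:
I0 mul r2: issue@1 deps=(None,None) exec_start@1 write@4
I1 add r4: issue@2 deps=(None,None) exec_start@2 write@3
I2 add r3: issue@3 deps=(0,None) exec_start@4 write@5
I3 mul r4: issue@4 deps=(None,None) exec_start@4 write@7
I4 add r3: issue@5 deps=(0,None) exec_start@5 write@7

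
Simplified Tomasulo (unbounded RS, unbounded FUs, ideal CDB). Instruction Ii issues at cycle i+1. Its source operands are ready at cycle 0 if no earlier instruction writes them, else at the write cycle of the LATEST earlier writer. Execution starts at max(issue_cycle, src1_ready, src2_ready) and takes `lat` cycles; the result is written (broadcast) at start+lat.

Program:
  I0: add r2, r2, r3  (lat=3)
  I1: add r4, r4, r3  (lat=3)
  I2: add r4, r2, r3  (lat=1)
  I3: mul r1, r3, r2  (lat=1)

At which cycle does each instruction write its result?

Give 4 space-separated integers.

I0 add r2: issue@1 deps=(None,None) exec_start@1 write@4
I1 add r4: issue@2 deps=(None,None) exec_start@2 write@5
I2 add r4: issue@3 deps=(0,None) exec_start@4 write@5
I3 mul r1: issue@4 deps=(None,0) exec_start@4 write@5

Answer: 4 5 5 5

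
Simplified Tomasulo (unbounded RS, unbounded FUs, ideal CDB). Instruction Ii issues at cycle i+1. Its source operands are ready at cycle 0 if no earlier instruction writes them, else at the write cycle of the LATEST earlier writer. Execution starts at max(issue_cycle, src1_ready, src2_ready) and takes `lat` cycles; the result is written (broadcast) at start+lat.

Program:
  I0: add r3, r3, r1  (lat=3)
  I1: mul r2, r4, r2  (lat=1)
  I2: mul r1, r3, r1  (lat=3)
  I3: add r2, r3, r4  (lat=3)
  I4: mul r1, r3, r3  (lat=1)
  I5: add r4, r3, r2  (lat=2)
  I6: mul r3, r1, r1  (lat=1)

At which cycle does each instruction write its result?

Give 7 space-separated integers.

Answer: 4 3 7 7 6 9 8

Derivation:
I0 add r3: issue@1 deps=(None,None) exec_start@1 write@4
I1 mul r2: issue@2 deps=(None,None) exec_start@2 write@3
I2 mul r1: issue@3 deps=(0,None) exec_start@4 write@7
I3 add r2: issue@4 deps=(0,None) exec_start@4 write@7
I4 mul r1: issue@5 deps=(0,0) exec_start@5 write@6
I5 add r4: issue@6 deps=(0,3) exec_start@7 write@9
I6 mul r3: issue@7 deps=(4,4) exec_start@7 write@8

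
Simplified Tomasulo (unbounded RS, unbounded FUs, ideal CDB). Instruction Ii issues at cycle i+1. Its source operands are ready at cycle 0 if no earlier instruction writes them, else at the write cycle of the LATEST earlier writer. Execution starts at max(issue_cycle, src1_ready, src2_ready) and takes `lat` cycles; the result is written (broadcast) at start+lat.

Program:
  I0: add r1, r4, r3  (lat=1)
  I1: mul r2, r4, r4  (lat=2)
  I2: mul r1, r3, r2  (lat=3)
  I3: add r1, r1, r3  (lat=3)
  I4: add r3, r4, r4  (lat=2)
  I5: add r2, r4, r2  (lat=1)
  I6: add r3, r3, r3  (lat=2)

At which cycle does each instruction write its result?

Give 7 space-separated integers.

I0 add r1: issue@1 deps=(None,None) exec_start@1 write@2
I1 mul r2: issue@2 deps=(None,None) exec_start@2 write@4
I2 mul r1: issue@3 deps=(None,1) exec_start@4 write@7
I3 add r1: issue@4 deps=(2,None) exec_start@7 write@10
I4 add r3: issue@5 deps=(None,None) exec_start@5 write@7
I5 add r2: issue@6 deps=(None,1) exec_start@6 write@7
I6 add r3: issue@7 deps=(4,4) exec_start@7 write@9

Answer: 2 4 7 10 7 7 9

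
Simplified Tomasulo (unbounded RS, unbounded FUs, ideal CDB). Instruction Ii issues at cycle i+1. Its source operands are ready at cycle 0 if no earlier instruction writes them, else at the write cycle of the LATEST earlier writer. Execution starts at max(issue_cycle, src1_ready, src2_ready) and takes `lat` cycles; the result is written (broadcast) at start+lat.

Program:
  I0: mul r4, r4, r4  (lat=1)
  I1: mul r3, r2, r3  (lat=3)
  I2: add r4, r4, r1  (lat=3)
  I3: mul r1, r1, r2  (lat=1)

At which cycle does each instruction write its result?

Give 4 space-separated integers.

Answer: 2 5 6 5

Derivation:
I0 mul r4: issue@1 deps=(None,None) exec_start@1 write@2
I1 mul r3: issue@2 deps=(None,None) exec_start@2 write@5
I2 add r4: issue@3 deps=(0,None) exec_start@3 write@6
I3 mul r1: issue@4 deps=(None,None) exec_start@4 write@5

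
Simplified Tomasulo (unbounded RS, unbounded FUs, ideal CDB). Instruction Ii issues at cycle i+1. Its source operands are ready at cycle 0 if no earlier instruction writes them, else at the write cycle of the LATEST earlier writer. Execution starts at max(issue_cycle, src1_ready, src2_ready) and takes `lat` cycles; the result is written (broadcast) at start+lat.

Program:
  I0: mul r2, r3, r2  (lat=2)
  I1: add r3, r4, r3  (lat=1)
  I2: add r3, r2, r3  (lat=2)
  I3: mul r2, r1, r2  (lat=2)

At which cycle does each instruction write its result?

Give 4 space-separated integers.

Answer: 3 3 5 6

Derivation:
I0 mul r2: issue@1 deps=(None,None) exec_start@1 write@3
I1 add r3: issue@2 deps=(None,None) exec_start@2 write@3
I2 add r3: issue@3 deps=(0,1) exec_start@3 write@5
I3 mul r2: issue@4 deps=(None,0) exec_start@4 write@6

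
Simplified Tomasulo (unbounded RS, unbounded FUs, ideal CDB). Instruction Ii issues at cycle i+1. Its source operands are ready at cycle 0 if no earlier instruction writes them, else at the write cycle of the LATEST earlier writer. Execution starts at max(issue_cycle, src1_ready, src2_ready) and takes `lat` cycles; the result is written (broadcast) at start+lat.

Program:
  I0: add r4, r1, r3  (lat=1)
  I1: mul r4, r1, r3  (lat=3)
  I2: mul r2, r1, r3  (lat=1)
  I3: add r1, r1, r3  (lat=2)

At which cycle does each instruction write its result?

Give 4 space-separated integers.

Answer: 2 5 4 6

Derivation:
I0 add r4: issue@1 deps=(None,None) exec_start@1 write@2
I1 mul r4: issue@2 deps=(None,None) exec_start@2 write@5
I2 mul r2: issue@3 deps=(None,None) exec_start@3 write@4
I3 add r1: issue@4 deps=(None,None) exec_start@4 write@6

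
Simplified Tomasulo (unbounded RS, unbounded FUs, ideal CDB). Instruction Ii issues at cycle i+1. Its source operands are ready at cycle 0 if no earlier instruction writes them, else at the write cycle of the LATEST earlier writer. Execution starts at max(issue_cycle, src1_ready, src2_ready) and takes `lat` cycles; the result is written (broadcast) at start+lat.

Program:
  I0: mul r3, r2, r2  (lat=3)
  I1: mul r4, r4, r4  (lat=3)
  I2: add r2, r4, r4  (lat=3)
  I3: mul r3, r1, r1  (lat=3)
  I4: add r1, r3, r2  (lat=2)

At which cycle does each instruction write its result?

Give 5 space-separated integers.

I0 mul r3: issue@1 deps=(None,None) exec_start@1 write@4
I1 mul r4: issue@2 deps=(None,None) exec_start@2 write@5
I2 add r2: issue@3 deps=(1,1) exec_start@5 write@8
I3 mul r3: issue@4 deps=(None,None) exec_start@4 write@7
I4 add r1: issue@5 deps=(3,2) exec_start@8 write@10

Answer: 4 5 8 7 10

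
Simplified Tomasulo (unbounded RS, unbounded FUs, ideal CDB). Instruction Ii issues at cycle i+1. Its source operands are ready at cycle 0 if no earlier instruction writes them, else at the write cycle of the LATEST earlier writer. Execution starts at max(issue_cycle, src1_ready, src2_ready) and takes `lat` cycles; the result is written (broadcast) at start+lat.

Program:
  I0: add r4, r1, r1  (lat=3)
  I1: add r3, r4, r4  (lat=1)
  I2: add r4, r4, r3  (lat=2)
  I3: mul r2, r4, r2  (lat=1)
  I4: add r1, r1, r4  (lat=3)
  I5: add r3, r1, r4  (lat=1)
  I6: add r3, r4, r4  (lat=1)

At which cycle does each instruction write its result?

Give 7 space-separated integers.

I0 add r4: issue@1 deps=(None,None) exec_start@1 write@4
I1 add r3: issue@2 deps=(0,0) exec_start@4 write@5
I2 add r4: issue@3 deps=(0,1) exec_start@5 write@7
I3 mul r2: issue@4 deps=(2,None) exec_start@7 write@8
I4 add r1: issue@5 deps=(None,2) exec_start@7 write@10
I5 add r3: issue@6 deps=(4,2) exec_start@10 write@11
I6 add r3: issue@7 deps=(2,2) exec_start@7 write@8

Answer: 4 5 7 8 10 11 8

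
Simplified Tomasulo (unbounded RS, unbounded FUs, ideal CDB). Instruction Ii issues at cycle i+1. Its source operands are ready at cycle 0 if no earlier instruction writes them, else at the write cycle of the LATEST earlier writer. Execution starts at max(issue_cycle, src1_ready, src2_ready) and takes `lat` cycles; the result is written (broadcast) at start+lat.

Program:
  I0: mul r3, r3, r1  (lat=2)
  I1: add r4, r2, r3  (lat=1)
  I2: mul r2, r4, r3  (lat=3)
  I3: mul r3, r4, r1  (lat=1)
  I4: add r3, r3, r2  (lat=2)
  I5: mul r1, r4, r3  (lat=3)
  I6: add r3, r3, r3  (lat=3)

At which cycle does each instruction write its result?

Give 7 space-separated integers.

I0 mul r3: issue@1 deps=(None,None) exec_start@1 write@3
I1 add r4: issue@2 deps=(None,0) exec_start@3 write@4
I2 mul r2: issue@3 deps=(1,0) exec_start@4 write@7
I3 mul r3: issue@4 deps=(1,None) exec_start@4 write@5
I4 add r3: issue@5 deps=(3,2) exec_start@7 write@9
I5 mul r1: issue@6 deps=(1,4) exec_start@9 write@12
I6 add r3: issue@7 deps=(4,4) exec_start@9 write@12

Answer: 3 4 7 5 9 12 12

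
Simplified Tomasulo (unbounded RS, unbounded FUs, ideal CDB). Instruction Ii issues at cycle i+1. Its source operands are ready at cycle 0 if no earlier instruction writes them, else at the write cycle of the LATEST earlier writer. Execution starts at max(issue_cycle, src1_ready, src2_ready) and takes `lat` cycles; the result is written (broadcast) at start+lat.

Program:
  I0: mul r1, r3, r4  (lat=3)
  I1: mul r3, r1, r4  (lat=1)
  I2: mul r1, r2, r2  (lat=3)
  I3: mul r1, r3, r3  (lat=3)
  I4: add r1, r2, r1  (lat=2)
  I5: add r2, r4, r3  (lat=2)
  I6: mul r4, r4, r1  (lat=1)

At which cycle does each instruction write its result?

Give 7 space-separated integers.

Answer: 4 5 6 8 10 8 11

Derivation:
I0 mul r1: issue@1 deps=(None,None) exec_start@1 write@4
I1 mul r3: issue@2 deps=(0,None) exec_start@4 write@5
I2 mul r1: issue@3 deps=(None,None) exec_start@3 write@6
I3 mul r1: issue@4 deps=(1,1) exec_start@5 write@8
I4 add r1: issue@5 deps=(None,3) exec_start@8 write@10
I5 add r2: issue@6 deps=(None,1) exec_start@6 write@8
I6 mul r4: issue@7 deps=(None,4) exec_start@10 write@11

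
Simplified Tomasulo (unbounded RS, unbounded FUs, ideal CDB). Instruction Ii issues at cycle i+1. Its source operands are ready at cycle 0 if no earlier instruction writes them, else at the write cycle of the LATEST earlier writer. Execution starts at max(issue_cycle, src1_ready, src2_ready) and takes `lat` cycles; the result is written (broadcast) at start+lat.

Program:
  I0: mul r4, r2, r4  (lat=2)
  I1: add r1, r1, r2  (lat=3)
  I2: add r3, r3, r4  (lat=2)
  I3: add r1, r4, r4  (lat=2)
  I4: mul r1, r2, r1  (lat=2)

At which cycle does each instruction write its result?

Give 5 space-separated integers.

I0 mul r4: issue@1 deps=(None,None) exec_start@1 write@3
I1 add r1: issue@2 deps=(None,None) exec_start@2 write@5
I2 add r3: issue@3 deps=(None,0) exec_start@3 write@5
I3 add r1: issue@4 deps=(0,0) exec_start@4 write@6
I4 mul r1: issue@5 deps=(None,3) exec_start@6 write@8

Answer: 3 5 5 6 8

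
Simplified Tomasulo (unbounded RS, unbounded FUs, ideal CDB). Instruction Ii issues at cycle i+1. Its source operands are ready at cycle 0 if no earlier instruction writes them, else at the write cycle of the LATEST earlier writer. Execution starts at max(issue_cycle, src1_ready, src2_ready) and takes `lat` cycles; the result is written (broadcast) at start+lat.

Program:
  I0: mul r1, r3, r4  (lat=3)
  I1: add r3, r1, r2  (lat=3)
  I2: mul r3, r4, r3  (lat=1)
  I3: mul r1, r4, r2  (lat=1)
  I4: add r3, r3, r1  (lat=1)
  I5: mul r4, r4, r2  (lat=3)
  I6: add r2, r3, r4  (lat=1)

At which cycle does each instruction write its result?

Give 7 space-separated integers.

Answer: 4 7 8 5 9 9 10

Derivation:
I0 mul r1: issue@1 deps=(None,None) exec_start@1 write@4
I1 add r3: issue@2 deps=(0,None) exec_start@4 write@7
I2 mul r3: issue@3 deps=(None,1) exec_start@7 write@8
I3 mul r1: issue@4 deps=(None,None) exec_start@4 write@5
I4 add r3: issue@5 deps=(2,3) exec_start@8 write@9
I5 mul r4: issue@6 deps=(None,None) exec_start@6 write@9
I6 add r2: issue@7 deps=(4,5) exec_start@9 write@10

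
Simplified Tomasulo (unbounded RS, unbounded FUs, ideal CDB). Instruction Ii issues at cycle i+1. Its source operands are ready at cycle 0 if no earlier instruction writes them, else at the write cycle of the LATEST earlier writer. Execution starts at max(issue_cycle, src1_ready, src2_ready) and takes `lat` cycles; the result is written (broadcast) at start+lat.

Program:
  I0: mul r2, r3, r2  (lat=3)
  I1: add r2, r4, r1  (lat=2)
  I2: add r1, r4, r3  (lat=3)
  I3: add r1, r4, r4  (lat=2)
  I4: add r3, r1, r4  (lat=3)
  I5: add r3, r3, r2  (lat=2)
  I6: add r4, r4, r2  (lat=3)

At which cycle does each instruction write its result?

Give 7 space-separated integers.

I0 mul r2: issue@1 deps=(None,None) exec_start@1 write@4
I1 add r2: issue@2 deps=(None,None) exec_start@2 write@4
I2 add r1: issue@3 deps=(None,None) exec_start@3 write@6
I3 add r1: issue@4 deps=(None,None) exec_start@4 write@6
I4 add r3: issue@5 deps=(3,None) exec_start@6 write@9
I5 add r3: issue@6 deps=(4,1) exec_start@9 write@11
I6 add r4: issue@7 deps=(None,1) exec_start@7 write@10

Answer: 4 4 6 6 9 11 10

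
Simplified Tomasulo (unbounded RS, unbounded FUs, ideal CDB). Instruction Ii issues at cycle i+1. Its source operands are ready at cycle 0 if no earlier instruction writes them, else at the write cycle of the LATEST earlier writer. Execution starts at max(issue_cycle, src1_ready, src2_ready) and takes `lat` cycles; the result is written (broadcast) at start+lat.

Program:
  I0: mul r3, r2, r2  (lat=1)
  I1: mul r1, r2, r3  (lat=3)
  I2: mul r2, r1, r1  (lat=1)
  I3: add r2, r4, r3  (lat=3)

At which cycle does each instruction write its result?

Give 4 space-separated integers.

I0 mul r3: issue@1 deps=(None,None) exec_start@1 write@2
I1 mul r1: issue@2 deps=(None,0) exec_start@2 write@5
I2 mul r2: issue@3 deps=(1,1) exec_start@5 write@6
I3 add r2: issue@4 deps=(None,0) exec_start@4 write@7

Answer: 2 5 6 7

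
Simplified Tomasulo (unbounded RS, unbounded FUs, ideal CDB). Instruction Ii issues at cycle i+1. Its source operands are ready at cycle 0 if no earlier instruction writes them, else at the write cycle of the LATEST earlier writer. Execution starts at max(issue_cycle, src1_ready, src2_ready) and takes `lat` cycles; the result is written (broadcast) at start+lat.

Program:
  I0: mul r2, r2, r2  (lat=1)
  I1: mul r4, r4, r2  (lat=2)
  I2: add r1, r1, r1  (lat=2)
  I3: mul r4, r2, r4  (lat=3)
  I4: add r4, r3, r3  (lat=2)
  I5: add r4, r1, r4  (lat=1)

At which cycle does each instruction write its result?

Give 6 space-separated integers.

I0 mul r2: issue@1 deps=(None,None) exec_start@1 write@2
I1 mul r4: issue@2 deps=(None,0) exec_start@2 write@4
I2 add r1: issue@3 deps=(None,None) exec_start@3 write@5
I3 mul r4: issue@4 deps=(0,1) exec_start@4 write@7
I4 add r4: issue@5 deps=(None,None) exec_start@5 write@7
I5 add r4: issue@6 deps=(2,4) exec_start@7 write@8

Answer: 2 4 5 7 7 8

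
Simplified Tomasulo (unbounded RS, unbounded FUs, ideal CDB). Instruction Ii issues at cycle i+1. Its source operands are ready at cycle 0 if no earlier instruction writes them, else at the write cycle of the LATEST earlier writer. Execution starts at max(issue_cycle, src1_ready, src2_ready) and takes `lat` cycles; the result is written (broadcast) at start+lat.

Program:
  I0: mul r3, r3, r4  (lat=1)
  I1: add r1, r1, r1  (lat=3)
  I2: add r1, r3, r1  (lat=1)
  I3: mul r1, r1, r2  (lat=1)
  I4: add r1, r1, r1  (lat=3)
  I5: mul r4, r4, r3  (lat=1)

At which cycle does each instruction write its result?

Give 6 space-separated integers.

I0 mul r3: issue@1 deps=(None,None) exec_start@1 write@2
I1 add r1: issue@2 deps=(None,None) exec_start@2 write@5
I2 add r1: issue@3 deps=(0,1) exec_start@5 write@6
I3 mul r1: issue@4 deps=(2,None) exec_start@6 write@7
I4 add r1: issue@5 deps=(3,3) exec_start@7 write@10
I5 mul r4: issue@6 deps=(None,0) exec_start@6 write@7

Answer: 2 5 6 7 10 7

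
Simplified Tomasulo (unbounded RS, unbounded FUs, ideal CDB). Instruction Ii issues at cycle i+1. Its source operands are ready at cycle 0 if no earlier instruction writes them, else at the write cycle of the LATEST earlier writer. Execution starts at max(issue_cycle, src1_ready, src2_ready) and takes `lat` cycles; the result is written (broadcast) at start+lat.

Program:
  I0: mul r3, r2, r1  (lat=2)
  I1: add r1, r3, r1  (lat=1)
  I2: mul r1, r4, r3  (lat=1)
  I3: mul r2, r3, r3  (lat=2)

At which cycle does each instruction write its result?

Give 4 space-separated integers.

I0 mul r3: issue@1 deps=(None,None) exec_start@1 write@3
I1 add r1: issue@2 deps=(0,None) exec_start@3 write@4
I2 mul r1: issue@3 deps=(None,0) exec_start@3 write@4
I3 mul r2: issue@4 deps=(0,0) exec_start@4 write@6

Answer: 3 4 4 6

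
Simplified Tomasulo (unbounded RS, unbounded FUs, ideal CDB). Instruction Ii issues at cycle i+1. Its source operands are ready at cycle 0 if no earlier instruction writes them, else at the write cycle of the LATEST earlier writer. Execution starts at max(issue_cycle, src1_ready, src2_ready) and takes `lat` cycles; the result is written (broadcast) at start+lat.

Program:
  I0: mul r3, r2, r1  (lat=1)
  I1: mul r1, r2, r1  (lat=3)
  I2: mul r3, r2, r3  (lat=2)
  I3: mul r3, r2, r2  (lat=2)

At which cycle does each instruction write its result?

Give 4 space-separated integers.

Answer: 2 5 5 6

Derivation:
I0 mul r3: issue@1 deps=(None,None) exec_start@1 write@2
I1 mul r1: issue@2 deps=(None,None) exec_start@2 write@5
I2 mul r3: issue@3 deps=(None,0) exec_start@3 write@5
I3 mul r3: issue@4 deps=(None,None) exec_start@4 write@6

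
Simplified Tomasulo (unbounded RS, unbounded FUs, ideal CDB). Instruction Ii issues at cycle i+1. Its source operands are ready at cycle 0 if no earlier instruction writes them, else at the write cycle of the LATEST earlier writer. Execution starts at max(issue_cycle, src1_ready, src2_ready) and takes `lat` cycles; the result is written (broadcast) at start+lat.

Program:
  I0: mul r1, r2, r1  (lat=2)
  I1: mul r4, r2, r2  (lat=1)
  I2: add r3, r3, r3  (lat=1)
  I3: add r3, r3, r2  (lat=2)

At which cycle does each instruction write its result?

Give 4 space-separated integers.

I0 mul r1: issue@1 deps=(None,None) exec_start@1 write@3
I1 mul r4: issue@2 deps=(None,None) exec_start@2 write@3
I2 add r3: issue@3 deps=(None,None) exec_start@3 write@4
I3 add r3: issue@4 deps=(2,None) exec_start@4 write@6

Answer: 3 3 4 6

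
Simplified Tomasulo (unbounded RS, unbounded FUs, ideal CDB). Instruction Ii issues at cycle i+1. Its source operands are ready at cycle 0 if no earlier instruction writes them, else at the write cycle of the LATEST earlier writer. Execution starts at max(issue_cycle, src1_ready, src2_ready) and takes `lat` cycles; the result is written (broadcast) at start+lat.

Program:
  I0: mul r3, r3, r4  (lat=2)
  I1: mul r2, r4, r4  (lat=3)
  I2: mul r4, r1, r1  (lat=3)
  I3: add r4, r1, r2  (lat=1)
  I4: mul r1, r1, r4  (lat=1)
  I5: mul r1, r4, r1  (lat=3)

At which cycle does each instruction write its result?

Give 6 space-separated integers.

I0 mul r3: issue@1 deps=(None,None) exec_start@1 write@3
I1 mul r2: issue@2 deps=(None,None) exec_start@2 write@5
I2 mul r4: issue@3 deps=(None,None) exec_start@3 write@6
I3 add r4: issue@4 deps=(None,1) exec_start@5 write@6
I4 mul r1: issue@5 deps=(None,3) exec_start@6 write@7
I5 mul r1: issue@6 deps=(3,4) exec_start@7 write@10

Answer: 3 5 6 6 7 10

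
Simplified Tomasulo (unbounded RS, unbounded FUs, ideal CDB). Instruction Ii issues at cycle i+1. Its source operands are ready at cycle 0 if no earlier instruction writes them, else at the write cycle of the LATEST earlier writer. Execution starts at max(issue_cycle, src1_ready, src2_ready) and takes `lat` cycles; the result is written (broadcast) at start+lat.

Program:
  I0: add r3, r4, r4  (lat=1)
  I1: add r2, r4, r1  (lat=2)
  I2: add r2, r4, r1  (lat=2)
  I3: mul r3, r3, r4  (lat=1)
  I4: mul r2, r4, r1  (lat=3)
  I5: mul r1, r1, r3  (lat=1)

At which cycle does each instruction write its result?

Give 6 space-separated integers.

Answer: 2 4 5 5 8 7

Derivation:
I0 add r3: issue@1 deps=(None,None) exec_start@1 write@2
I1 add r2: issue@2 deps=(None,None) exec_start@2 write@4
I2 add r2: issue@3 deps=(None,None) exec_start@3 write@5
I3 mul r3: issue@4 deps=(0,None) exec_start@4 write@5
I4 mul r2: issue@5 deps=(None,None) exec_start@5 write@8
I5 mul r1: issue@6 deps=(None,3) exec_start@6 write@7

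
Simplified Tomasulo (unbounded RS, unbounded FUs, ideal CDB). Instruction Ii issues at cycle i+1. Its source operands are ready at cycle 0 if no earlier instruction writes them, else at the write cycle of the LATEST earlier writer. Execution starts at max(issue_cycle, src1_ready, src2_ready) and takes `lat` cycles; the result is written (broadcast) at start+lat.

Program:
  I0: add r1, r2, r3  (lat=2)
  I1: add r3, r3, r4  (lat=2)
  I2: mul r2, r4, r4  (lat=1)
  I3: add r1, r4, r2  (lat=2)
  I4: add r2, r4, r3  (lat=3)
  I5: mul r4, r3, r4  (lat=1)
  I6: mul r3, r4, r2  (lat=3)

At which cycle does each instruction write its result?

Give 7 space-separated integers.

Answer: 3 4 4 6 8 7 11

Derivation:
I0 add r1: issue@1 deps=(None,None) exec_start@1 write@3
I1 add r3: issue@2 deps=(None,None) exec_start@2 write@4
I2 mul r2: issue@3 deps=(None,None) exec_start@3 write@4
I3 add r1: issue@4 deps=(None,2) exec_start@4 write@6
I4 add r2: issue@5 deps=(None,1) exec_start@5 write@8
I5 mul r4: issue@6 deps=(1,None) exec_start@6 write@7
I6 mul r3: issue@7 deps=(5,4) exec_start@8 write@11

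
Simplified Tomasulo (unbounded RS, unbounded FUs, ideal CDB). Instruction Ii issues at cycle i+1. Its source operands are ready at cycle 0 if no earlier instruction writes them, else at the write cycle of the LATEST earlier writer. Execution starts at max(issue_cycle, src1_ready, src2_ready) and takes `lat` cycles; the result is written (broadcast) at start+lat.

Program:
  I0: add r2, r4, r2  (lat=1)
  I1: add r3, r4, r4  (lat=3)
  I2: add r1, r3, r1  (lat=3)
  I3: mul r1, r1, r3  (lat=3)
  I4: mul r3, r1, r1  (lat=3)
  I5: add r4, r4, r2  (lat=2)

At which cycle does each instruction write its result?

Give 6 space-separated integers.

I0 add r2: issue@1 deps=(None,None) exec_start@1 write@2
I1 add r3: issue@2 deps=(None,None) exec_start@2 write@5
I2 add r1: issue@3 deps=(1,None) exec_start@5 write@8
I3 mul r1: issue@4 deps=(2,1) exec_start@8 write@11
I4 mul r3: issue@5 deps=(3,3) exec_start@11 write@14
I5 add r4: issue@6 deps=(None,0) exec_start@6 write@8

Answer: 2 5 8 11 14 8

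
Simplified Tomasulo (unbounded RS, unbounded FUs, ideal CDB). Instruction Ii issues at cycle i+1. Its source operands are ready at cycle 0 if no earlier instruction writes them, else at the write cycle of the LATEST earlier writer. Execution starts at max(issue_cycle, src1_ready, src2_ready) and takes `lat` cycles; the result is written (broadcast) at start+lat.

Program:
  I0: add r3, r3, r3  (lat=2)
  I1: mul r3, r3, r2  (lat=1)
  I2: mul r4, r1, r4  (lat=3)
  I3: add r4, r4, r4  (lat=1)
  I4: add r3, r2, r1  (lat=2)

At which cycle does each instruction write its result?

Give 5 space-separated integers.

Answer: 3 4 6 7 7

Derivation:
I0 add r3: issue@1 deps=(None,None) exec_start@1 write@3
I1 mul r3: issue@2 deps=(0,None) exec_start@3 write@4
I2 mul r4: issue@3 deps=(None,None) exec_start@3 write@6
I3 add r4: issue@4 deps=(2,2) exec_start@6 write@7
I4 add r3: issue@5 deps=(None,None) exec_start@5 write@7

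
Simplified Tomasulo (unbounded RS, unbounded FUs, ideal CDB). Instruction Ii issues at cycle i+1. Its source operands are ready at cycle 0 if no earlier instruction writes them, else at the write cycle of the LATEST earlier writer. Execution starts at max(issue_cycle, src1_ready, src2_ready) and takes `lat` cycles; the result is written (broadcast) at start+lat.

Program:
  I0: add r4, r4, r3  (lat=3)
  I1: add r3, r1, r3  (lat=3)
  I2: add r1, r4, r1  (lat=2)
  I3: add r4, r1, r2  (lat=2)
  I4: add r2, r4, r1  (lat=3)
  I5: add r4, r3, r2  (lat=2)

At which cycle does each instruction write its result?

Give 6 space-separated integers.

I0 add r4: issue@1 deps=(None,None) exec_start@1 write@4
I1 add r3: issue@2 deps=(None,None) exec_start@2 write@5
I2 add r1: issue@3 deps=(0,None) exec_start@4 write@6
I3 add r4: issue@4 deps=(2,None) exec_start@6 write@8
I4 add r2: issue@5 deps=(3,2) exec_start@8 write@11
I5 add r4: issue@6 deps=(1,4) exec_start@11 write@13

Answer: 4 5 6 8 11 13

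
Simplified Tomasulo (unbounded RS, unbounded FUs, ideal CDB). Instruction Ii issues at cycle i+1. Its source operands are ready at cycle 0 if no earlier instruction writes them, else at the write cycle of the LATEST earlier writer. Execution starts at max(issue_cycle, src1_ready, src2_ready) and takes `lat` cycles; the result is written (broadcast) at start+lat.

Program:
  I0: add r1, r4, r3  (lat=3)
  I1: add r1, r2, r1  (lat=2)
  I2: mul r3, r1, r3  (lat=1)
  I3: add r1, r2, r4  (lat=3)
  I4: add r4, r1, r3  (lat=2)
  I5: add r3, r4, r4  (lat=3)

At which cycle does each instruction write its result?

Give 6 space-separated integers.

I0 add r1: issue@1 deps=(None,None) exec_start@1 write@4
I1 add r1: issue@2 deps=(None,0) exec_start@4 write@6
I2 mul r3: issue@3 deps=(1,None) exec_start@6 write@7
I3 add r1: issue@4 deps=(None,None) exec_start@4 write@7
I4 add r4: issue@5 deps=(3,2) exec_start@7 write@9
I5 add r3: issue@6 deps=(4,4) exec_start@9 write@12

Answer: 4 6 7 7 9 12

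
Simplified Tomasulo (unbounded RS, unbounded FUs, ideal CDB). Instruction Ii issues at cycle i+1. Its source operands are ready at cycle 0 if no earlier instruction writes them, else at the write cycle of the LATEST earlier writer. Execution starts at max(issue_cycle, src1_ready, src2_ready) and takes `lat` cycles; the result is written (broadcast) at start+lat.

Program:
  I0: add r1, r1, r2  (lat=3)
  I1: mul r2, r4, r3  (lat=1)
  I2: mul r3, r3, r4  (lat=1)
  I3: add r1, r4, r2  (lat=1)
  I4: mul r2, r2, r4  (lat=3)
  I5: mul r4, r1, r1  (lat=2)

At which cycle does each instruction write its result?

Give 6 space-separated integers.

Answer: 4 3 4 5 8 8

Derivation:
I0 add r1: issue@1 deps=(None,None) exec_start@1 write@4
I1 mul r2: issue@2 deps=(None,None) exec_start@2 write@3
I2 mul r3: issue@3 deps=(None,None) exec_start@3 write@4
I3 add r1: issue@4 deps=(None,1) exec_start@4 write@5
I4 mul r2: issue@5 deps=(1,None) exec_start@5 write@8
I5 mul r4: issue@6 deps=(3,3) exec_start@6 write@8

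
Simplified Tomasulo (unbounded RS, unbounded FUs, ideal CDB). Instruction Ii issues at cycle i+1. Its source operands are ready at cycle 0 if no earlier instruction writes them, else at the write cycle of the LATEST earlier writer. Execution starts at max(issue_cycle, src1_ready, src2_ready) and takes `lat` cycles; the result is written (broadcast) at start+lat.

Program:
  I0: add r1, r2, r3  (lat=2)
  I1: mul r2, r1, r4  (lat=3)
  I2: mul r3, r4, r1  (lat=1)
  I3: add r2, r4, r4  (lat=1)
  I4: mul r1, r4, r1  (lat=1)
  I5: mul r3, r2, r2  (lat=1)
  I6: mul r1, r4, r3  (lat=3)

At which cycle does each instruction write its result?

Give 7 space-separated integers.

Answer: 3 6 4 5 6 7 10

Derivation:
I0 add r1: issue@1 deps=(None,None) exec_start@1 write@3
I1 mul r2: issue@2 deps=(0,None) exec_start@3 write@6
I2 mul r3: issue@3 deps=(None,0) exec_start@3 write@4
I3 add r2: issue@4 deps=(None,None) exec_start@4 write@5
I4 mul r1: issue@5 deps=(None,0) exec_start@5 write@6
I5 mul r3: issue@6 deps=(3,3) exec_start@6 write@7
I6 mul r1: issue@7 deps=(None,5) exec_start@7 write@10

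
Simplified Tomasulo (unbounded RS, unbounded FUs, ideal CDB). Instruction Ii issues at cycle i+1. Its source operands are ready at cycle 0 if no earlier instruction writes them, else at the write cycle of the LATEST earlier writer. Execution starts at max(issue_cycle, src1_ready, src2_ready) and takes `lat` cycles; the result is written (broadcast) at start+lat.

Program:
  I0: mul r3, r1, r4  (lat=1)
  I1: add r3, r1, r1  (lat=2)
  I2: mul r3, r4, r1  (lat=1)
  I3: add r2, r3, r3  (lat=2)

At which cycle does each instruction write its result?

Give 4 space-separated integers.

Answer: 2 4 4 6

Derivation:
I0 mul r3: issue@1 deps=(None,None) exec_start@1 write@2
I1 add r3: issue@2 deps=(None,None) exec_start@2 write@4
I2 mul r3: issue@3 deps=(None,None) exec_start@3 write@4
I3 add r2: issue@4 deps=(2,2) exec_start@4 write@6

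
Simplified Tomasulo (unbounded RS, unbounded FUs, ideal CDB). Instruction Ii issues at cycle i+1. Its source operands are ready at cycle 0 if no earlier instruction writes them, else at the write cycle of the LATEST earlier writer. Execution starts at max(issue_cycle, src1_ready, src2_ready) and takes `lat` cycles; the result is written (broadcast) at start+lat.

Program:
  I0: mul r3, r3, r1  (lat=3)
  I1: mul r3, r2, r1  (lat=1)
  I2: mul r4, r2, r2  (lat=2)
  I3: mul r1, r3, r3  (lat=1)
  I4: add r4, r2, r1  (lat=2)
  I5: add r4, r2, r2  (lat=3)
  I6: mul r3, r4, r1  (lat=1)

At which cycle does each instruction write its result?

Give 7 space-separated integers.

I0 mul r3: issue@1 deps=(None,None) exec_start@1 write@4
I1 mul r3: issue@2 deps=(None,None) exec_start@2 write@3
I2 mul r4: issue@3 deps=(None,None) exec_start@3 write@5
I3 mul r1: issue@4 deps=(1,1) exec_start@4 write@5
I4 add r4: issue@5 deps=(None,3) exec_start@5 write@7
I5 add r4: issue@6 deps=(None,None) exec_start@6 write@9
I6 mul r3: issue@7 deps=(5,3) exec_start@9 write@10

Answer: 4 3 5 5 7 9 10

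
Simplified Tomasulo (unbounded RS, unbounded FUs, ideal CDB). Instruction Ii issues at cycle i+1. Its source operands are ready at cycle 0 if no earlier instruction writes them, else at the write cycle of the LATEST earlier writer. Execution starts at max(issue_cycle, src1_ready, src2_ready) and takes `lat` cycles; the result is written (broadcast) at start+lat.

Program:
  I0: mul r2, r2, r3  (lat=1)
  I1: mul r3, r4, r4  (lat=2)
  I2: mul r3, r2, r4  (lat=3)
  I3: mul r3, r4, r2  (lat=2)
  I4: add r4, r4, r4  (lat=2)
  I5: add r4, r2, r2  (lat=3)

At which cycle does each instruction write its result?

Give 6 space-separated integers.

Answer: 2 4 6 6 7 9

Derivation:
I0 mul r2: issue@1 deps=(None,None) exec_start@1 write@2
I1 mul r3: issue@2 deps=(None,None) exec_start@2 write@4
I2 mul r3: issue@3 deps=(0,None) exec_start@3 write@6
I3 mul r3: issue@4 deps=(None,0) exec_start@4 write@6
I4 add r4: issue@5 deps=(None,None) exec_start@5 write@7
I5 add r4: issue@6 deps=(0,0) exec_start@6 write@9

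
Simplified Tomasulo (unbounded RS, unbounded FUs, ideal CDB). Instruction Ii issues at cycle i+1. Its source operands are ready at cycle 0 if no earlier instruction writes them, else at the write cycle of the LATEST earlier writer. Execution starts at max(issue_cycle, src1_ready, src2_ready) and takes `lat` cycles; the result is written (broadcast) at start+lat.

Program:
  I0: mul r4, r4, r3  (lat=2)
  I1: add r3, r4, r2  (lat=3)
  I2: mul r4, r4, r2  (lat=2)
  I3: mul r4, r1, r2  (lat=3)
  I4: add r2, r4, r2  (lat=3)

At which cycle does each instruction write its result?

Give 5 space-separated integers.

Answer: 3 6 5 7 10

Derivation:
I0 mul r4: issue@1 deps=(None,None) exec_start@1 write@3
I1 add r3: issue@2 deps=(0,None) exec_start@3 write@6
I2 mul r4: issue@3 deps=(0,None) exec_start@3 write@5
I3 mul r4: issue@4 deps=(None,None) exec_start@4 write@7
I4 add r2: issue@5 deps=(3,None) exec_start@7 write@10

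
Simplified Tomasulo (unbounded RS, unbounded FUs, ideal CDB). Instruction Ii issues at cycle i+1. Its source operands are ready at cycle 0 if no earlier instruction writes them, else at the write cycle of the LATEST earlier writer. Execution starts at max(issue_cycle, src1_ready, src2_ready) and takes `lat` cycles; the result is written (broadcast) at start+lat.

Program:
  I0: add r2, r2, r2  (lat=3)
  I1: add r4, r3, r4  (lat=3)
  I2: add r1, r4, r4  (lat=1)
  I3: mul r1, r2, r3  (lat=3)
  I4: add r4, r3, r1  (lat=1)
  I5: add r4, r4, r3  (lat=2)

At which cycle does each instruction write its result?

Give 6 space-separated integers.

I0 add r2: issue@1 deps=(None,None) exec_start@1 write@4
I1 add r4: issue@2 deps=(None,None) exec_start@2 write@5
I2 add r1: issue@3 deps=(1,1) exec_start@5 write@6
I3 mul r1: issue@4 deps=(0,None) exec_start@4 write@7
I4 add r4: issue@5 deps=(None,3) exec_start@7 write@8
I5 add r4: issue@6 deps=(4,None) exec_start@8 write@10

Answer: 4 5 6 7 8 10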